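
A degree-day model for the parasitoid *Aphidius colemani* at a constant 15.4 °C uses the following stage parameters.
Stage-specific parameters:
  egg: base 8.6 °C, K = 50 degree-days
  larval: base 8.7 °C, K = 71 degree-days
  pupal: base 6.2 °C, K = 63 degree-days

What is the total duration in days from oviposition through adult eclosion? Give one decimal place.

egg: 50 / (15.4 − 8.6) = 50 / 6.8 = 7.353 d.
larval: 71 / (15.4 − 8.7) = 71 / 6.7 = 10.597 d.
pupal: 63 / (15.4 − 6.2) = 63 / 9.2 = 6.848 d.
Sum = 24.798 ≈ 24.8 days.

24.8 days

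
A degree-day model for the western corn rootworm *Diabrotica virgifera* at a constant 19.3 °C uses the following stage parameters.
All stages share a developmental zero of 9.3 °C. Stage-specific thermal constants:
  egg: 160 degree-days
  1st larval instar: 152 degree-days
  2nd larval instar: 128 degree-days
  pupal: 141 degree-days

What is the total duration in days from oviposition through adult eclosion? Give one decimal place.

Daily accumulation at 19.3 °C = 19.3 − 9.3 = 10.0 DD/day.
Total K = 160 + 152 + 128 + 141 = 581 DD.
Total duration = 581 / 10.0 = 58.100 ≈ 58.1 days.

58.1 days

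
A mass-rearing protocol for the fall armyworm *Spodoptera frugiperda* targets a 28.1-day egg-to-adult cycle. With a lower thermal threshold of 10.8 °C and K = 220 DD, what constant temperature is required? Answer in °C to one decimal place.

18.6 °C

Required daily accumulation = 220 / 28.1 = 7.829 DD/day.
T = T_base + 7.829 = 10.8 + 7.829 = 18.629 ≈ 18.6 °C.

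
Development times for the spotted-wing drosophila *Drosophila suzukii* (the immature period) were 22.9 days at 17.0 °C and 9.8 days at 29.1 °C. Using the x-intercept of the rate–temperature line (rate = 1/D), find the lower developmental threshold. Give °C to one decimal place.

Under the model K = D·(T − T_b), so D₁·(T₁ − T_b) = D₂·(T₂ − T_b).
22.9·(17.0 − T_b) = 9.8·(29.1 − T_b)
T_b = (22.9·17.0 − 9.8·29.1) / (22.9 − 9.8) = 104.12 / 13.1 = 7.948 °C ≈ 7.9 °C.

7.9 °C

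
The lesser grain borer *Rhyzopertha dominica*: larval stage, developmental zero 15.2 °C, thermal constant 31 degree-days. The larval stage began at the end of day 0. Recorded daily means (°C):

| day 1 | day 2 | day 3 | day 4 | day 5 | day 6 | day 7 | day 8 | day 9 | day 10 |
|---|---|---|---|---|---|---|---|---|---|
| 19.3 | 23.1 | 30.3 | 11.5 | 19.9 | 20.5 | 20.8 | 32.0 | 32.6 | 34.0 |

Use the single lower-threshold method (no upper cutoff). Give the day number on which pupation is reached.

Daily DD above 15.2 °C: 4.1, 7.9, 15.1, 0.0, 4.7, 5.3, 5.6, 16.8, 17.4, 18.8.
Cumulative: 4.1, 12.0, 27.1, 27.1, 31.8, 37.1, 42.7, 59.5, 76.9, 95.7.
The total first reaches 31 DD on day 5.

day 5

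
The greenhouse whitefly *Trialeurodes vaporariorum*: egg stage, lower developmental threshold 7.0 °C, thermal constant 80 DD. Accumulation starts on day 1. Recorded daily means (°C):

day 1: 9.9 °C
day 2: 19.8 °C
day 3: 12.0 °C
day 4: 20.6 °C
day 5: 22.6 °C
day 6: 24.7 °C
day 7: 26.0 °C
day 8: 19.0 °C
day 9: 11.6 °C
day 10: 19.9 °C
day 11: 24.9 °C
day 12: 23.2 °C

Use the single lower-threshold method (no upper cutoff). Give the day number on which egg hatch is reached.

day 7

Daily DD above 7.0 °C: 2.9, 12.8, 5.0, 13.6, 15.6, 17.7, 19.0, 12.0, 4.6, 12.9, 17.9, 16.2.
Cumulative: 2.9, 15.7, 20.7, 34.3, 49.9, 67.6, 86.6, 98.6, 103.2, 116.1, 134.0, 150.2.
The total first reaches 80 DD on day 7.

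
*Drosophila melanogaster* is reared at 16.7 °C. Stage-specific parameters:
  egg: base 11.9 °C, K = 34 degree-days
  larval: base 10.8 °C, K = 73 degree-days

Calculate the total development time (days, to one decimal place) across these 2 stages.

19.5 days

egg: 34 / (16.7 − 11.9) = 34 / 4.8 = 7.083 d.
larval: 73 / (16.7 − 10.8) = 73 / 5.9 = 12.373 d.
Sum = 19.456 ≈ 19.5 days.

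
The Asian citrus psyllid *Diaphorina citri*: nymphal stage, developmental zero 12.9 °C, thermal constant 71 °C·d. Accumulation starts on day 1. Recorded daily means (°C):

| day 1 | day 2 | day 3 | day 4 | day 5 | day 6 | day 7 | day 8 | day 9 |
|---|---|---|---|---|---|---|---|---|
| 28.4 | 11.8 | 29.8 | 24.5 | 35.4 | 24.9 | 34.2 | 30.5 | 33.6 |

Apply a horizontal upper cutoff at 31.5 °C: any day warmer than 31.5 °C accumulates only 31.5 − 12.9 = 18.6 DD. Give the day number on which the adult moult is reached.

day 6

Daily DD above 12.9 °C (capped at 18.6): 15.5, 0.0, 16.9, 11.6, 18.6, 12.0, 18.6, 17.6, 18.6.
Cumulative: 15.5, 15.5, 32.4, 44.0, 62.6, 74.6, 93.2, 110.8, 129.4.
The total first reaches 71 DD on day 6.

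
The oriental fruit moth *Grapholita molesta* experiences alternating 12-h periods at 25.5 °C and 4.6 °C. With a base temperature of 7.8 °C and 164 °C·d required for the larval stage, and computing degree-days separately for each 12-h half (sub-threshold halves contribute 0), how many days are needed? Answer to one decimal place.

18.5 days

Day half: max(0, 25.5 − 7.8) × 0.5 = 17.7 × 0.5 = 8.85 DD.
Night half: max(0, 4.6 − 7.8) × 0.5 = 0.0 × 0.5 = 0.00 DD.
Per 24 h: 8.85 DD/day.
Duration = 164 / 8.85 = 18.531 ≈ 18.5 days.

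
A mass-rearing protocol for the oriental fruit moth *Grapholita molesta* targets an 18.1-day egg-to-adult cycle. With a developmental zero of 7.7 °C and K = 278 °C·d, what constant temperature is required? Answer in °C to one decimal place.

Required daily accumulation = 278 / 18.1 = 15.359 DD/day.
T = T_base + 15.359 = 7.7 + 15.359 = 23.059 ≈ 23.1 °C.

23.1 °C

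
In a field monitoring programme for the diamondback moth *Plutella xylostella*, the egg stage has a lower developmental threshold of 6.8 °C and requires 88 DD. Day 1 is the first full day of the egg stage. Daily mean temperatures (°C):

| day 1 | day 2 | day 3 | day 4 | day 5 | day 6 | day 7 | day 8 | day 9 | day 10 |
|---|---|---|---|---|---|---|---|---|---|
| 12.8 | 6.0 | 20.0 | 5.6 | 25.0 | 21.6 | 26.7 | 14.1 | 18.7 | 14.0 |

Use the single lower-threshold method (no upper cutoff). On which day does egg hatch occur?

Daily DD above 6.8 °C: 6.0, 0.0, 13.2, 0.0, 18.2, 14.8, 19.9, 7.3, 11.9, 7.2.
Cumulative: 6.0, 6.0, 19.2, 19.2, 37.4, 52.2, 72.1, 79.4, 91.3, 98.5.
The total first reaches 88 DD on day 9.

day 9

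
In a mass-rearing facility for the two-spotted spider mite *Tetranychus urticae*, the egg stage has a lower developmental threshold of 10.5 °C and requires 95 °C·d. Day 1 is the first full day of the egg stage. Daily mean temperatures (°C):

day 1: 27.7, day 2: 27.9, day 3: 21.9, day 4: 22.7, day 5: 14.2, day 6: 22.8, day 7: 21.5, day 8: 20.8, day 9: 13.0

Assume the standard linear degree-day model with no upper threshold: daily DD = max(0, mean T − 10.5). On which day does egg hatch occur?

Daily DD above 10.5 °C: 17.2, 17.4, 11.4, 12.2, 3.7, 12.3, 11.0, 10.3, 2.5.
Cumulative: 17.2, 34.6, 46.0, 58.2, 61.9, 74.2, 85.2, 95.5, 98.0.
The total first reaches 95 DD on day 8.

day 8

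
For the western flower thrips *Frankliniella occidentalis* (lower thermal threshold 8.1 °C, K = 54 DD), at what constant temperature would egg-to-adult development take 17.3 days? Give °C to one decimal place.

11.2 °C

Required daily accumulation = 54 / 17.3 = 3.121 DD/day.
T = T_base + 3.121 = 8.1 + 3.121 = 11.221 ≈ 11.2 °C.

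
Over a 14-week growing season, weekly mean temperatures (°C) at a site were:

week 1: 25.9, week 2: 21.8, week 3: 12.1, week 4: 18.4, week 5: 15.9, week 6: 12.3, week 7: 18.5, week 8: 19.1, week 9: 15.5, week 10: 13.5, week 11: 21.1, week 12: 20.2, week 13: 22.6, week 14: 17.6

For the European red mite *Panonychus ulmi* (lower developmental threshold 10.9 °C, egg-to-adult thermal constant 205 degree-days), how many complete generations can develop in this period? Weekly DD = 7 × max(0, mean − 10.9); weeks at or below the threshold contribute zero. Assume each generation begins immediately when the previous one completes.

3 generations

Weekly DD (7 × max(0, T̄ − 10.9)): 105.0, 76.3, 8.4, 52.5, 35.0, 9.8, 53.2, 57.4, 32.2, 18.2, 71.4, 65.1, 81.9, 46.9.
Season total = 713.3 DD.
Complete generations = ⌊713.3 / 205⌋ = 3.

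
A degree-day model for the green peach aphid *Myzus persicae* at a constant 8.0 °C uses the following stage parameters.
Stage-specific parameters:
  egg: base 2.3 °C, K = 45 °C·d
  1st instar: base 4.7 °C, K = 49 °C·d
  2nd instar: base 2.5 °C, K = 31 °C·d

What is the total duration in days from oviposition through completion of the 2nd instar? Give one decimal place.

28.4 days

egg: 45 / (8.0 − 2.3) = 45 / 5.7 = 7.895 d.
1st instar: 49 / (8.0 − 4.7) = 49 / 3.3 = 14.848 d.
2nd instar: 31 / (8.0 − 2.5) = 31 / 5.5 = 5.636 d.
Sum = 28.380 ≈ 28.4 days.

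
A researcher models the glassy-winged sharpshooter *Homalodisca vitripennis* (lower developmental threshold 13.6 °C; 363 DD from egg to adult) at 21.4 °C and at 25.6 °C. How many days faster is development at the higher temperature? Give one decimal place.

16.3 days

At 21.4 °C: 363 / (21.4 − 13.6) = 363 / 7.8 = 46.538 d.
At 25.6 °C: 363 / (25.6 − 13.6) = 363 / 12.0 = 30.250 d.
Difference = |46.538 − 30.250| = 16.288 ≈ 16.3 days.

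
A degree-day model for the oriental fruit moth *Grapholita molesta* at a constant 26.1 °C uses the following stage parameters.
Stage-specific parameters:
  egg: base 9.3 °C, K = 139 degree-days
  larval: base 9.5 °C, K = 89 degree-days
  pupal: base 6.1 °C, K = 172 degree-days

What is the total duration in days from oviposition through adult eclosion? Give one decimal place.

22.2 days

egg: 139 / (26.1 − 9.3) = 139 / 16.8 = 8.274 d.
larval: 89 / (26.1 − 9.5) = 89 / 16.6 = 5.361 d.
pupal: 172 / (26.1 − 6.1) = 172 / 20.0 = 8.600 d.
Sum = 22.235 ≈ 22.2 days.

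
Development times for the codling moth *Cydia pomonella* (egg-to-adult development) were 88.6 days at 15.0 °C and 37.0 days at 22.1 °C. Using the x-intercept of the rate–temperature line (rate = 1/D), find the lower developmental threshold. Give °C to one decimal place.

9.9 °C

Equal thermal constants: D₁(T₁ − T_b) = D₂(T₂ − T_b).
88.6·(15.0 − T_b) = 37.0·(22.1 − T_b)
T_b = (88.6·15.0 − 37.0·22.1) / (88.6 − 37.0) = 511.30 / 51.6 = 9.909 °C ≈ 9.9 °C.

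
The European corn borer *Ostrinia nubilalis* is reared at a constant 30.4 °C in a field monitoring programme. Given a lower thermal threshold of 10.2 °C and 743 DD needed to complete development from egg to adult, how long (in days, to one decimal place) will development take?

Daily accumulation = 30.4 − 10.2 = 20.2 DD/day.
Duration = 743 / 20.2 = 36.782 ≈ 36.8 days.

36.8 days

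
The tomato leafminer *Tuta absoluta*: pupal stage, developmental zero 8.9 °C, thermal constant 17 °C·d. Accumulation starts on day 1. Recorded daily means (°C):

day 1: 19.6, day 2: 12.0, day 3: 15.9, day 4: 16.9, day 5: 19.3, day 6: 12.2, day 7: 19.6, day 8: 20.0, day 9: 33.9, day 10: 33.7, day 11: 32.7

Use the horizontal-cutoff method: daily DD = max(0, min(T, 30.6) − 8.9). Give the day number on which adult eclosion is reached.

day 3

Daily DD above 8.9 °C (capped at 21.7): 10.7, 3.1, 7.0, 8.0, 10.4, 3.3, 10.7, 11.1, 21.7, 21.7, 21.7.
Cumulative: 10.7, 13.8, 20.8, 28.8, 39.2, 42.5, 53.2, 64.3, 86.0, 107.7, 129.4.
The total first reaches 17 DD on day 3.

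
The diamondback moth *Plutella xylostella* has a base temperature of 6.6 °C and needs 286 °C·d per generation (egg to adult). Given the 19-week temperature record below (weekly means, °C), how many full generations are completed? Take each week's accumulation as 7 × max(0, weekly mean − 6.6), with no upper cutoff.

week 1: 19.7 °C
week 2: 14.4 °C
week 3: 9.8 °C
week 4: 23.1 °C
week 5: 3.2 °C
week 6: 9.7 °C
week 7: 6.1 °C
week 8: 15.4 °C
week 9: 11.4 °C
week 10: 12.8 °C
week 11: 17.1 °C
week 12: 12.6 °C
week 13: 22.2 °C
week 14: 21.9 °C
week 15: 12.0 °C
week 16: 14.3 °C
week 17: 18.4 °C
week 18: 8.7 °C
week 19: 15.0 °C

3 generations

Weekly DD (7 × max(0, T̄ − 6.6)): 91.7, 54.6, 22.4, 115.5, 0.0, 21.7, 0.0, 61.6, 33.6, 43.4, 73.5, 42.0, 109.2, 107.1, 37.8, 53.9, 82.6, 14.7, 58.8.
Season total = 1024.1 DD.
Complete generations = ⌊1024.1 / 286⌋ = 3.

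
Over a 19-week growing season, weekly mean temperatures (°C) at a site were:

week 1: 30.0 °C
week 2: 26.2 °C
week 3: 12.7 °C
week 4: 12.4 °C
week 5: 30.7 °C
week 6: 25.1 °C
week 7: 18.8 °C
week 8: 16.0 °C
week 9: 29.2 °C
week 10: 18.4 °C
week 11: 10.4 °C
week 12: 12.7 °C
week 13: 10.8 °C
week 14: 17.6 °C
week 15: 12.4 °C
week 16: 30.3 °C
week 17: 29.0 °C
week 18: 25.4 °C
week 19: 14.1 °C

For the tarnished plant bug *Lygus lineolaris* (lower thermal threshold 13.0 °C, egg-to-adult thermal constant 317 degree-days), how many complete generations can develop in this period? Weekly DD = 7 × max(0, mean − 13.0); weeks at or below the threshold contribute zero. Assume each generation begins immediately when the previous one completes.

3 generations

Weekly DD (7 × max(0, T̄ − 13.0)): 119.0, 92.4, 0.0, 0.0, 123.9, 84.7, 40.6, 21.0, 113.4, 37.8, 0.0, 0.0, 0.0, 32.2, 0.0, 121.1, 112.0, 86.8, 7.7.
Season total = 992.6 DD.
Complete generations = ⌊992.6 / 317⌋ = 3.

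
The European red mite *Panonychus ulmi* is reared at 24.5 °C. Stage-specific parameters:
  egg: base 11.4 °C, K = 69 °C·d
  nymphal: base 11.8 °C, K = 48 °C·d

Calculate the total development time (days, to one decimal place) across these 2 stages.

egg: 69 / (24.5 − 11.4) = 69 / 13.1 = 5.267 d.
nymphal: 48 / (24.5 − 11.8) = 48 / 12.7 = 3.780 d.
Sum = 9.047 ≈ 9.0 days.

9.0 days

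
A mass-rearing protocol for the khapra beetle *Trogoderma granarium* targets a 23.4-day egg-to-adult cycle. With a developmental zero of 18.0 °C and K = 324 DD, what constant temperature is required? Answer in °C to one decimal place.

Required daily accumulation = 324 / 23.4 = 13.846 DD/day.
T = T_base + 13.846 = 18.0 + 13.846 = 31.846 ≈ 31.8 °C.

31.8 °C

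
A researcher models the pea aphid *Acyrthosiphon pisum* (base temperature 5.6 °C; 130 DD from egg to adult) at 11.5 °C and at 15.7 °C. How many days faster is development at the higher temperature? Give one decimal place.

At 11.5 °C: 130 / (11.5 − 5.6) = 130 / 5.9 = 22.034 d.
At 15.7 °C: 130 / (15.7 − 5.6) = 130 / 10.1 = 12.871 d.
Difference = |22.034 − 12.871| = 9.163 ≈ 9.2 days.

9.2 days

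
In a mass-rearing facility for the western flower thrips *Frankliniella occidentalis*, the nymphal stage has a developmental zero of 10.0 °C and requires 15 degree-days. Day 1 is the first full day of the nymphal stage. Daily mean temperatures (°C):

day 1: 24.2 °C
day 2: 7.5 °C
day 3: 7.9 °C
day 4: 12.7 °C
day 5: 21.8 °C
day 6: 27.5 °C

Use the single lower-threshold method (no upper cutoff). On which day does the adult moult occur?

Daily DD above 10.0 °C: 14.2, 0.0, 0.0, 2.7, 11.8, 17.5.
Cumulative: 14.2, 14.2, 14.2, 16.9, 28.7, 46.2.
The total first reaches 15 DD on day 4.

day 4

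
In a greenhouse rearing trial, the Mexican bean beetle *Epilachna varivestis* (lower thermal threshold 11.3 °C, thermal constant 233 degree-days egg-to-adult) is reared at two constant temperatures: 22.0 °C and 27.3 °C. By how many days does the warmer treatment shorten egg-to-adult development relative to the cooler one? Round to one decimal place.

7.2 days

At 22.0 °C: 233 / (22.0 − 11.3) = 233 / 10.7 = 21.776 d.
At 27.3 °C: 233 / (27.3 − 11.3) = 233 / 16.0 = 14.562 d.
Difference = |21.776 − 14.562| = 7.213 ≈ 7.2 days.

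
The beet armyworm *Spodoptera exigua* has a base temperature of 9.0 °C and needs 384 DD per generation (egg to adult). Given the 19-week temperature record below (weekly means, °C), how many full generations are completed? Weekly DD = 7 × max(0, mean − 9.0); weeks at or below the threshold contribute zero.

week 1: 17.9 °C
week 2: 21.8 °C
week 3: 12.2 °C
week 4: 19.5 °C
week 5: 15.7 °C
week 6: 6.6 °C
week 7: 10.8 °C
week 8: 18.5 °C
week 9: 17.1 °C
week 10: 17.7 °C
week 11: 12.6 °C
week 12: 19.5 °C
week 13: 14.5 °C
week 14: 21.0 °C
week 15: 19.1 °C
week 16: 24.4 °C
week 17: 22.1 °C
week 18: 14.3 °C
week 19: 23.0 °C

2 generations

Weekly DD (7 × max(0, T̄ − 9.0)): 62.3, 89.6, 22.4, 73.5, 46.9, 0.0, 12.6, 66.5, 56.7, 60.9, 25.2, 73.5, 38.5, 84.0, 70.7, 107.8, 91.7, 37.1, 98.0.
Season total = 1117.9 DD.
Complete generations = ⌊1117.9 / 384⌋ = 2.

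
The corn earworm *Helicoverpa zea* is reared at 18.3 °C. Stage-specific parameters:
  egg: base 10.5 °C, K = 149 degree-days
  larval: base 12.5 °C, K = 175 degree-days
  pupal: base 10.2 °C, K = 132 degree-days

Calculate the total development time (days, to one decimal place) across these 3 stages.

egg: 149 / (18.3 − 10.5) = 149 / 7.8 = 19.103 d.
larval: 175 / (18.3 − 12.5) = 175 / 5.8 = 30.172 d.
pupal: 132 / (18.3 − 10.2) = 132 / 8.1 = 16.296 d.
Sum = 65.571 ≈ 65.6 days.

65.6 days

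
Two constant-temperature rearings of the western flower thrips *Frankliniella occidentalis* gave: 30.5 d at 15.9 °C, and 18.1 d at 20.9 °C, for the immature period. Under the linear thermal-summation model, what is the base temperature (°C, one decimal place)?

8.6 °C

Under the model K = D·(T − T_b), so D₁·(T₁ − T_b) = D₂·(T₂ − T_b).
30.5·(15.9 − T_b) = 18.1·(20.9 − T_b)
T_b = (30.5·15.9 − 18.1·20.9) / (30.5 − 18.1) = 106.66 / 12.4 = 8.602 °C ≈ 8.6 °C.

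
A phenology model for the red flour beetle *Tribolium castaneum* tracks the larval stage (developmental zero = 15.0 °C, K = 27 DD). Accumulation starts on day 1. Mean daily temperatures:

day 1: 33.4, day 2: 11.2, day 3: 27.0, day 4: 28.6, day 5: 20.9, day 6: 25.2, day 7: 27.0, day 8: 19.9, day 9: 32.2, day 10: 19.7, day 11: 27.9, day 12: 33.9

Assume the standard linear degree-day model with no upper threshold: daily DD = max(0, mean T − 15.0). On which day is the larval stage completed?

day 3

Daily DD above 15.0 °C: 18.4, 0.0, 12.0, 13.6, 5.9, 10.2, 12.0, 4.9, 17.2, 4.7, 12.9, 18.9.
Cumulative: 18.4, 18.4, 30.4, 44.0, 49.9, 60.1, 72.1, 77.0, 94.2, 98.9, 111.8, 130.7.
The total first reaches 27 DD on day 3.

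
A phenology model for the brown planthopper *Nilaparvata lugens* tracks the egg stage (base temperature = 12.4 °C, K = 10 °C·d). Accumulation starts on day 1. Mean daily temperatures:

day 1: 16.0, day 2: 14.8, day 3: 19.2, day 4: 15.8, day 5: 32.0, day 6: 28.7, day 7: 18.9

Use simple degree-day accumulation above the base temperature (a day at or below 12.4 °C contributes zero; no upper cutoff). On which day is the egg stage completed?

Daily DD above 12.4 °C: 3.6, 2.4, 6.8, 3.4, 19.6, 16.3, 6.5.
Cumulative: 3.6, 6.0, 12.8, 16.2, 35.8, 52.1, 58.6.
The total first reaches 10 DD on day 3.

day 3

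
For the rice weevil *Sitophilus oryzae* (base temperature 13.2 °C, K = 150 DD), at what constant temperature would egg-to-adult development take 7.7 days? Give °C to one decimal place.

32.7 °C

Required daily accumulation = 150 / 7.7 = 19.481 DD/day.
T = T_base + 19.481 = 13.2 + 19.481 = 32.681 ≈ 32.7 °C.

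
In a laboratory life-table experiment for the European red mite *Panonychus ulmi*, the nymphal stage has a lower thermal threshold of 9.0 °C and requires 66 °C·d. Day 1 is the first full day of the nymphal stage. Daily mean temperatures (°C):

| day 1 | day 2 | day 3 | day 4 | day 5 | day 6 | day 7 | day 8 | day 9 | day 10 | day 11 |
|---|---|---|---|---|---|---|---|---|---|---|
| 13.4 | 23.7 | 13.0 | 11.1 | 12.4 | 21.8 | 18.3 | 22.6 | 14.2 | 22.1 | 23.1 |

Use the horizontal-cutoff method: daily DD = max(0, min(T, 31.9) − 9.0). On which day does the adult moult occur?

Daily DD above 9.0 °C (capped at 22.9): 4.4, 14.7, 4.0, 2.1, 3.4, 12.8, 9.3, 13.6, 5.2, 13.1, 14.1.
Cumulative: 4.4, 19.1, 23.1, 25.2, 28.6, 41.4, 50.7, 64.3, 69.5, 82.6, 96.7.
The total first reaches 66 DD on day 9.

day 9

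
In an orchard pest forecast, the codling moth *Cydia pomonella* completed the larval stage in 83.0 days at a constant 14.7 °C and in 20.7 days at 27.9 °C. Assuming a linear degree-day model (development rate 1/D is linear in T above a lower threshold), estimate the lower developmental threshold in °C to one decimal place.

10.3 °C

Under the model K = D·(T − T_b), so D₁·(T₁ − T_b) = D₂·(T₂ − T_b).
83.0·(14.7 − T_b) = 20.7·(27.9 − T_b)
T_b = (83.0·14.7 − 20.7·27.9) / (83.0 − 20.7) = 642.57 / 62.3 = 10.314 °C ≈ 10.3 °C.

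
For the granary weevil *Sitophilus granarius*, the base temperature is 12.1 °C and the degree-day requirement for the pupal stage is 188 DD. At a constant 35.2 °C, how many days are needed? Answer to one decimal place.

8.1 days

Daily accumulation = 35.2 − 12.1 = 23.1 DD/day.
Duration = 188 / 23.1 = 8.139 ≈ 8.1 days.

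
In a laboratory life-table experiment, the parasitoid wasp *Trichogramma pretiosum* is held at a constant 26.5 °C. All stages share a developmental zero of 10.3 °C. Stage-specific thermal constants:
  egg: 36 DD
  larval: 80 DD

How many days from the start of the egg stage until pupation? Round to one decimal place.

Daily accumulation at 26.5 °C = 26.5 − 10.3 = 16.2 DD/day.
Total K = 36 + 80 = 116 DD.
Total duration = 116 / 16.2 = 7.160 ≈ 7.2 days.

7.2 days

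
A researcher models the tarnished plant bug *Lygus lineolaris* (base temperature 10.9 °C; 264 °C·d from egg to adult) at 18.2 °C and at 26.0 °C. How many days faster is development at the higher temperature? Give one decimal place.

18.7 days

At 18.2 °C: 264 / (18.2 − 10.9) = 264 / 7.3 = 36.164 d.
At 26.0 °C: 264 / (26.0 − 10.9) = 264 / 15.1 = 17.483 d.
Difference = |36.164 − 17.483| = 18.681 ≈ 18.7 days.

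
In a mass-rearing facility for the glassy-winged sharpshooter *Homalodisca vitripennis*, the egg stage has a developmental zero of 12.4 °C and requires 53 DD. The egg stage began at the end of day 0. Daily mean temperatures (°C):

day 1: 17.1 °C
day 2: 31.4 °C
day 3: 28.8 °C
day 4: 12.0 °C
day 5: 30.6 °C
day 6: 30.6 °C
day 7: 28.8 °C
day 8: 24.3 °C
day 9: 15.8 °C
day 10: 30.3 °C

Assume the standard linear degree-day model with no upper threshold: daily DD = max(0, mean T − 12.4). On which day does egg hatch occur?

Daily DD above 12.4 °C: 4.7, 19.0, 16.4, 0.0, 18.2, 18.2, 16.4, 11.9, 3.4, 17.9.
Cumulative: 4.7, 23.7, 40.1, 40.1, 58.3, 76.5, 92.9, 104.8, 108.2, 126.1.
The total first reaches 53 DD on day 5.

day 5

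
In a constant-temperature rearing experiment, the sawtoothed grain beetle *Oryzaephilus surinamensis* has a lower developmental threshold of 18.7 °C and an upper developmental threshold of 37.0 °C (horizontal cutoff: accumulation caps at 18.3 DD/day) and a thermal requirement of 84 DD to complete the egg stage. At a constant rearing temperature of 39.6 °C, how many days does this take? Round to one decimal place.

4.6 days

Temperature 39.6 °C exceeds the upper threshold, so daily accumulation caps at 37.0 − 18.7 = 18.3 DD/day.
Duration = 84 / 18.3 = 4.590 ≈ 4.6 days.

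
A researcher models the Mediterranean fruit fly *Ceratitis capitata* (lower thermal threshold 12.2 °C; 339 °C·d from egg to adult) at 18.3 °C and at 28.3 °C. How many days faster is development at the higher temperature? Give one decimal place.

At 18.3 °C: 339 / (18.3 − 12.2) = 339 / 6.1 = 55.574 d.
At 28.3 °C: 339 / (28.3 − 12.2) = 339 / 16.1 = 21.056 d.
Difference = |55.574 − 21.056| = 34.518 ≈ 34.5 days.

34.5 days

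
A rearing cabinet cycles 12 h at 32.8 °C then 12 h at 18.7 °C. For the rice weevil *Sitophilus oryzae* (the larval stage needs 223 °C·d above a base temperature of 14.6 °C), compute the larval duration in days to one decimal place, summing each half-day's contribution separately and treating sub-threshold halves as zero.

20.0 days

Day half: max(0, 32.8 − 14.6) × 0.5 = 18.2 × 0.5 = 9.10 DD.
Night half: max(0, 18.7 − 14.6) × 0.5 = 4.1 × 0.5 = 2.05 DD.
Per 24 h: 11.15 DD/day.
Duration = 223 / 11.15 = 20.000 ≈ 20.0 days.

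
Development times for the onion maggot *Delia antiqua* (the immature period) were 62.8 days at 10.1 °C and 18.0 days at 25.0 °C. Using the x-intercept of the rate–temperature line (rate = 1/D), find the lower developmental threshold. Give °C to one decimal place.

Under the model K = D·(T − T_b), so D₁·(T₁ − T_b) = D₂·(T₂ − T_b).
62.8·(10.1 − T_b) = 18.0·(25.0 − T_b)
T_b = (62.8·10.1 − 18.0·25.0) / (62.8 − 18.0) = 184.28 / 44.8 = 4.113 °C ≈ 4.1 °C.

4.1 °C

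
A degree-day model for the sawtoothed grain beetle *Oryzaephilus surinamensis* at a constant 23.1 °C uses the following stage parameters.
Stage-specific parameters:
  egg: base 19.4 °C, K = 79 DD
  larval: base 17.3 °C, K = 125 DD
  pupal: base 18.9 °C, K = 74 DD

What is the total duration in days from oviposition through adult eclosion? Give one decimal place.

60.5 days

egg: 79 / (23.1 − 19.4) = 79 / 3.7 = 21.351 d.
larval: 125 / (23.1 − 17.3) = 125 / 5.8 = 21.552 d.
pupal: 74 / (23.1 − 18.9) = 74 / 4.2 = 17.619 d.
Sum = 60.522 ≈ 60.5 days.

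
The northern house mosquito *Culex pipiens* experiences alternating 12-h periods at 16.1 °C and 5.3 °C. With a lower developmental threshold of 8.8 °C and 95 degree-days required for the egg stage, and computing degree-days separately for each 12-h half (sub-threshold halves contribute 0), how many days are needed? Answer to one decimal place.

Day half: max(0, 16.1 − 8.8) × 0.5 = 7.3 × 0.5 = 3.65 DD.
Night half: max(0, 5.3 − 8.8) × 0.5 = 0.0 × 0.5 = 0.00 DD.
Per 24 h: 3.65 DD/day.
Duration = 95 / 3.65 = 26.027 ≈ 26.0 days.

26.0 days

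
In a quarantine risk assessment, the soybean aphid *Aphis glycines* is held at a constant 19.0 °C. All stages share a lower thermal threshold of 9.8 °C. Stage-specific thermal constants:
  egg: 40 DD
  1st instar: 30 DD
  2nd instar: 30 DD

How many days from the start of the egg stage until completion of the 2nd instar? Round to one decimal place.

Daily accumulation at 19.0 °C = 19.0 − 9.8 = 9.2 DD/day.
Total K = 40 + 30 + 30 = 100 DD.
Total duration = 100 / 9.2 = 10.870 ≈ 10.9 days.

10.9 days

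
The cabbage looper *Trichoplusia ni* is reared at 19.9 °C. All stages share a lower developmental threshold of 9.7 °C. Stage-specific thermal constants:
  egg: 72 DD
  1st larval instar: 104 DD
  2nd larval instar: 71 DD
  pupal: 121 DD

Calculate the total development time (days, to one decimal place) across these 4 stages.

Daily accumulation at 19.9 °C = 19.9 − 9.7 = 10.2 DD/day.
Total K = 72 + 104 + 71 + 121 = 368 DD.
Total duration = 368 / 10.2 = 36.078 ≈ 36.1 days.

36.1 days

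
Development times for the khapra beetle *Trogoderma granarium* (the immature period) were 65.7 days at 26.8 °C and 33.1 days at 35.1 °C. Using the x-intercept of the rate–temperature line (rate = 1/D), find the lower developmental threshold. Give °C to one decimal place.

18.4 °C

Equal thermal constants: D₁(T₁ − T_b) = D₂(T₂ − T_b).
65.7·(26.8 − T_b) = 33.1·(35.1 − T_b)
T_b = (65.7·26.8 − 33.1·35.1) / (65.7 − 33.1) = 598.95 / 32.6 = 18.373 °C ≈ 18.4 °C.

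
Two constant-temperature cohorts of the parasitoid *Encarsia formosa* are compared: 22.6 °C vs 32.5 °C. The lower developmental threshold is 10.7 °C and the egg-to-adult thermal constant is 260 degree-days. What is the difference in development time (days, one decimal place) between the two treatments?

9.9 days

At 22.6 °C: 260 / (22.6 − 10.7) = 260 / 11.9 = 21.849 d.
At 32.5 °C: 260 / (32.5 − 10.7) = 260 / 21.8 = 11.927 d.
Difference = |21.849 − 11.927| = 9.922 ≈ 9.9 days.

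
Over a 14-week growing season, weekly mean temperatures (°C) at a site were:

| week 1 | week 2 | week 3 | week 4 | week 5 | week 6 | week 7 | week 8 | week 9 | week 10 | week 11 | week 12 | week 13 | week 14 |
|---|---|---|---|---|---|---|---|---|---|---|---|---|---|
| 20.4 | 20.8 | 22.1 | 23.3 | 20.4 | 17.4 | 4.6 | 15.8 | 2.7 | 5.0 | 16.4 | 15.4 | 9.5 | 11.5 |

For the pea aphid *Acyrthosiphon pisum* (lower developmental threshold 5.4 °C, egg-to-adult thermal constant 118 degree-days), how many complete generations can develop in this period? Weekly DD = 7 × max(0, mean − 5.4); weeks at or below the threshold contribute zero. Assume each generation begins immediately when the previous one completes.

7 generations

Weekly DD (7 × max(0, T̄ − 5.4)): 105.0, 107.8, 116.9, 125.3, 105.0, 84.0, 0.0, 72.8, 0.0, 0.0, 77.0, 70.0, 28.7, 42.7.
Season total = 935.2 DD.
Complete generations = ⌊935.2 / 118⌋ = 7.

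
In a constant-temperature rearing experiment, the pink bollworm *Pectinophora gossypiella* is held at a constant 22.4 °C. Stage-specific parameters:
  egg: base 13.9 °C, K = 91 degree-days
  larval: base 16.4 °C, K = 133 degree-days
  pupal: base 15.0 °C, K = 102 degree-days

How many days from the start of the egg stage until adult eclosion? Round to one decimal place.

46.7 days

egg: 91 / (22.4 − 13.9) = 91 / 8.5 = 10.706 d.
larval: 133 / (22.4 − 16.4) = 133 / 6.0 = 22.167 d.
pupal: 102 / (22.4 − 15.0) = 102 / 7.4 = 13.784 d.
Sum = 46.656 ≈ 46.7 days.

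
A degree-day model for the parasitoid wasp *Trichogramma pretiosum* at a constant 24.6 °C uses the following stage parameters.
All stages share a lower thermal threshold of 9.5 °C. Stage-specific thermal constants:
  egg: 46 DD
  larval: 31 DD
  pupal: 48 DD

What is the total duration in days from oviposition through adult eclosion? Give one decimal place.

Daily accumulation at 24.6 °C = 24.6 − 9.5 = 15.1 DD/day.
Total K = 46 + 31 + 48 = 125 DD.
Total duration = 125 / 15.1 = 8.278 ≈ 8.3 days.

8.3 days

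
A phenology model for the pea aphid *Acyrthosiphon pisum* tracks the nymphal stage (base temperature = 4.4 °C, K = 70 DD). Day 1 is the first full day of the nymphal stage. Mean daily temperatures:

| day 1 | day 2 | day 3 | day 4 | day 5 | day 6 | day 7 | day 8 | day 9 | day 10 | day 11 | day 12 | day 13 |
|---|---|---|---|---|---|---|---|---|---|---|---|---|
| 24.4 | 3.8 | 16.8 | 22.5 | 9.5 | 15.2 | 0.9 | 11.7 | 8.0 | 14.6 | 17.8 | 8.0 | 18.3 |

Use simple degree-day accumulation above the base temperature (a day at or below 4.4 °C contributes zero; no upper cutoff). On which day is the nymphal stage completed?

Daily DD above 4.4 °C: 20.0, 0.0, 12.4, 18.1, 5.1, 10.8, 0.0, 7.3, 3.6, 10.2, 13.4, 3.6, 13.9.
Cumulative: 20.0, 20.0, 32.4, 50.5, 55.6, 66.4, 66.4, 73.7, 77.3, 87.5, 100.9, 104.5, 118.4.
The total first reaches 70 DD on day 8.

day 8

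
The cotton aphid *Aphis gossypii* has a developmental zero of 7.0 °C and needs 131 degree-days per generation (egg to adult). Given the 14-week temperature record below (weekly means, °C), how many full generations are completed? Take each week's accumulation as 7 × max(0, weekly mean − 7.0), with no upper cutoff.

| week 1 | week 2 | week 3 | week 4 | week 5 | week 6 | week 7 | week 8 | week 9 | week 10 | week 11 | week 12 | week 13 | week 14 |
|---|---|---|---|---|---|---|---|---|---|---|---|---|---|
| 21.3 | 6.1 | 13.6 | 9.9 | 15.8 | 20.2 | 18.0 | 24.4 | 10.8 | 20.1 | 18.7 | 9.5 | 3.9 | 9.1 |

5 generations

Weekly DD (7 × max(0, T̄ − 7.0)): 100.1, 0.0, 46.2, 20.3, 61.6, 92.4, 77.0, 121.8, 26.6, 91.7, 81.9, 17.5, 0.0, 14.7.
Season total = 751.8 DD.
Complete generations = ⌊751.8 / 131⌋ = 5.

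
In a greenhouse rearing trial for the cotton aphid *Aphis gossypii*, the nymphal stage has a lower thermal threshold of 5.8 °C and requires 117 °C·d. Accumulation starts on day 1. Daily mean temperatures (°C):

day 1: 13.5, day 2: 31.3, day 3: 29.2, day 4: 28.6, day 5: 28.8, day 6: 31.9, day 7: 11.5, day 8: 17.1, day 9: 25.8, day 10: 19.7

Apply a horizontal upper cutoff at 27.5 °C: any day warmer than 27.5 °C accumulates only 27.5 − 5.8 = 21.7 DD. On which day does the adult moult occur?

Daily DD above 5.8 °C (capped at 21.7): 7.7, 21.7, 21.7, 21.7, 21.7, 21.7, 5.7, 11.3, 20.0, 13.9.
Cumulative: 7.7, 29.4, 51.1, 72.8, 94.5, 116.2, 121.9, 133.2, 153.2, 167.1.
The total first reaches 117 DD on day 7.

day 7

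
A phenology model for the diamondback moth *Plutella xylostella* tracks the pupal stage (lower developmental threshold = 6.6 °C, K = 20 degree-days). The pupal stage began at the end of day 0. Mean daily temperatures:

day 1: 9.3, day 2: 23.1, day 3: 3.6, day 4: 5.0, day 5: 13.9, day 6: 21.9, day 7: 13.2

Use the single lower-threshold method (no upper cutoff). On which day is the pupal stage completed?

day 5

Daily DD above 6.6 °C: 2.7, 16.5, 0.0, 0.0, 7.3, 15.3, 6.6.
Cumulative: 2.7, 19.2, 19.2, 19.2, 26.5, 41.8, 48.4.
The total first reaches 20 DD on day 5.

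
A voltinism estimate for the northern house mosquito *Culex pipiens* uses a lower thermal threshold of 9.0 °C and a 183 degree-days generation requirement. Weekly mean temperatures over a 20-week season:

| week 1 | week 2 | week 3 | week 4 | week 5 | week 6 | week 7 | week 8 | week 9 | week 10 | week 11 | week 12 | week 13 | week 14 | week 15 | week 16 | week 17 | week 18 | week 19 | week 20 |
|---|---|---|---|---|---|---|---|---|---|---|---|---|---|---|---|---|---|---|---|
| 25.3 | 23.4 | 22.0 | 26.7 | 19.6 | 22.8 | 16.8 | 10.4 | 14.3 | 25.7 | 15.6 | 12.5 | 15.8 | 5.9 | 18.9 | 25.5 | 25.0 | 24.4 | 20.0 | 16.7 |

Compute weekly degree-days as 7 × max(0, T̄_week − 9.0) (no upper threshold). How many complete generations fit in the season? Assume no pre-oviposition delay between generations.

Weekly DD (7 × max(0, T̄ − 9.0)): 114.1, 100.8, 91.0, 123.9, 74.2, 96.6, 54.6, 9.8, 37.1, 116.9, 46.2, 24.5, 47.6, 0.0, 69.3, 115.5, 112.0, 107.8, 77.0, 53.9.
Season total = 1472.8 DD.
Complete generations = ⌊1472.8 / 183⌋ = 8.

8 generations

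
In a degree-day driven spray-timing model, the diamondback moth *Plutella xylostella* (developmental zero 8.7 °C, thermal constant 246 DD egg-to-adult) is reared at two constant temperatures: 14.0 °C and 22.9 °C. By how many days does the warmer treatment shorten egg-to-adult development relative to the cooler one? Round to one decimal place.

At 14.0 °C: 246 / (14.0 − 8.7) = 246 / 5.3 = 46.415 d.
At 22.9 °C: 246 / (22.9 − 8.7) = 246 / 14.2 = 17.324 d.
Difference = |46.415 − 17.324| = 29.091 ≈ 29.1 days.

29.1 days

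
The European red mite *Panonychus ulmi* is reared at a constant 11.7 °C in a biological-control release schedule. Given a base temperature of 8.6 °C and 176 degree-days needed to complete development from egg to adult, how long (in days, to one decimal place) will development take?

Daily accumulation = 11.7 − 8.6 = 3.1 DD/day.
Duration = 176 / 3.1 = 56.774 ≈ 56.8 days.

56.8 days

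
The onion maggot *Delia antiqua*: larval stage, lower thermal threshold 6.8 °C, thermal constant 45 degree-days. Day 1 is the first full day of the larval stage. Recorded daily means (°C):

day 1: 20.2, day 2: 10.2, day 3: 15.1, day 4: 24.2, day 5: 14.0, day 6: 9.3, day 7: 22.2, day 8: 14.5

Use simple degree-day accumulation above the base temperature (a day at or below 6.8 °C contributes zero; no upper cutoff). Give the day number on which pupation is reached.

day 5

Daily DD above 6.8 °C: 13.4, 3.4, 8.3, 17.4, 7.2, 2.5, 15.4, 7.7.
Cumulative: 13.4, 16.8, 25.1, 42.5, 49.7, 52.2, 67.6, 75.3.
The total first reaches 45 DD on day 5.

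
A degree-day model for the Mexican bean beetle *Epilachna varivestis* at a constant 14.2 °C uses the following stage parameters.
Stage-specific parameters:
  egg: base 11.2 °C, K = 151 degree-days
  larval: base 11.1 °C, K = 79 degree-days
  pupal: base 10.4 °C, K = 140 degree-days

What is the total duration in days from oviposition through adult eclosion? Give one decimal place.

egg: 151 / (14.2 − 11.2) = 151 / 3.0 = 50.333 d.
larval: 79 / (14.2 − 11.1) = 79 / 3.1 = 25.484 d.
pupal: 140 / (14.2 − 10.4) = 140 / 3.8 = 36.842 d.
Sum = 112.659 ≈ 112.7 days.

112.7 days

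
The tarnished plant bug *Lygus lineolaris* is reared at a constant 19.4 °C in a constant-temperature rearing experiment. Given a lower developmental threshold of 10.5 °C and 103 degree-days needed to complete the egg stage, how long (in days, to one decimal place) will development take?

Daily accumulation = 19.4 − 10.5 = 8.9 DD/day.
Duration = 103 / 8.9 = 11.573 ≈ 11.6 days.

11.6 days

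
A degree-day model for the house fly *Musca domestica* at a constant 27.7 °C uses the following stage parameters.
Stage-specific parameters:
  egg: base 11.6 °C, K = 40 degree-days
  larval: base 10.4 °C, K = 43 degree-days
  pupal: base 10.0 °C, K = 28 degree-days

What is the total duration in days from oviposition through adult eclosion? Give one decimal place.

egg: 40 / (27.7 − 11.6) = 40 / 16.1 = 2.484 d.
larval: 43 / (27.7 − 10.4) = 43 / 17.3 = 2.486 d.
pupal: 28 / (27.7 − 10.0) = 28 / 17.7 = 1.582 d.
Sum = 6.552 ≈ 6.6 days.

6.6 days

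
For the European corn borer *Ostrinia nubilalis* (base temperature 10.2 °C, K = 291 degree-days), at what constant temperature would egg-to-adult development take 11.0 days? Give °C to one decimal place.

Required daily accumulation = 291 / 11.0 = 26.455 DD/day.
T = T_base + 26.455 = 10.2 + 26.455 = 36.655 ≈ 36.7 °C.

36.7 °C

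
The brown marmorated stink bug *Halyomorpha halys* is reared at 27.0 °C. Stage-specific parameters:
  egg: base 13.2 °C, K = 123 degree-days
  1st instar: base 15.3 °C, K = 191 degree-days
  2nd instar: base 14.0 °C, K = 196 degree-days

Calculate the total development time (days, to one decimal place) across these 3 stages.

egg: 123 / (27.0 − 13.2) = 123 / 13.8 = 8.913 d.
1st instar: 191 / (27.0 − 15.3) = 191 / 11.7 = 16.325 d.
2nd instar: 196 / (27.0 − 14.0) = 196 / 13.0 = 15.077 d.
Sum = 40.315 ≈ 40.3 days.

40.3 days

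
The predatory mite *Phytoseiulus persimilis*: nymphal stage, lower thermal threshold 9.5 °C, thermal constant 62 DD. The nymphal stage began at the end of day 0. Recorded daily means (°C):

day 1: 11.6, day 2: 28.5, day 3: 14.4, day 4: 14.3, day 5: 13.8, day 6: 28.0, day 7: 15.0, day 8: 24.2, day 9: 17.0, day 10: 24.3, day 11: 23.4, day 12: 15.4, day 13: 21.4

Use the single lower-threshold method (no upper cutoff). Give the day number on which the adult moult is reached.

Daily DD above 9.5 °C: 2.1, 19.0, 4.9, 4.8, 4.3, 18.5, 5.5, 14.7, 7.5, 14.8, 13.9, 5.9, 11.9.
Cumulative: 2.1, 21.1, 26.0, 30.8, 35.1, 53.6, 59.1, 73.8, 81.3, 96.1, 110.0, 115.9, 127.8.
The total first reaches 62 DD on day 8.

day 8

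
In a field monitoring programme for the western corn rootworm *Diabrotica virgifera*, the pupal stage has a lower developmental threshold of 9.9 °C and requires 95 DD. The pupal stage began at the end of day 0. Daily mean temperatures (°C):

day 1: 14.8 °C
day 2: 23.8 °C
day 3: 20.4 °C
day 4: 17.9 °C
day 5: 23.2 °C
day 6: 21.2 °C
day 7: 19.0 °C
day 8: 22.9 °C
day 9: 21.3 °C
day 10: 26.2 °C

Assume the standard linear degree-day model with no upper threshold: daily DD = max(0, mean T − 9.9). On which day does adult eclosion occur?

day 9

Daily DD above 9.9 °C: 4.9, 13.9, 10.5, 8.0, 13.3, 11.3, 9.1, 13.0, 11.4, 16.3.
Cumulative: 4.9, 18.8, 29.3, 37.3, 50.6, 61.9, 71.0, 84.0, 95.4, 111.7.
The total first reaches 95 DD on day 9.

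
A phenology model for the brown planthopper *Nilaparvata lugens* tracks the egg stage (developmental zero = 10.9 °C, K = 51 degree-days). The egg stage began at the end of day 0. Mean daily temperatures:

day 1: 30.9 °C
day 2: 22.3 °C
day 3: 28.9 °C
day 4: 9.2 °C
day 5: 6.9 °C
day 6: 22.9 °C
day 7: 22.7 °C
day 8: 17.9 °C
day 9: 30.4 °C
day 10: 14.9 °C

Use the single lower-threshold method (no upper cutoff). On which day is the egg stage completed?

Daily DD above 10.9 °C: 20.0, 11.4, 18.0, 0.0, 0.0, 12.0, 11.8, 7.0, 19.5, 4.0.
Cumulative: 20.0, 31.4, 49.4, 49.4, 49.4, 61.4, 73.2, 80.2, 99.7, 103.7.
The total first reaches 51 DD on day 6.

day 6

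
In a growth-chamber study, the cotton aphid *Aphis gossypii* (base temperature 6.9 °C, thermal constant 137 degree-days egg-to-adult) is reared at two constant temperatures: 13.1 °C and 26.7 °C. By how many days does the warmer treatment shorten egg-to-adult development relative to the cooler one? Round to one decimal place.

15.2 days

At 13.1 °C: 137 / (13.1 − 6.9) = 137 / 6.2 = 22.097 d.
At 26.7 °C: 137 / (26.7 − 6.9) = 137 / 19.8 = 6.919 d.
Difference = |22.097 − 6.919| = 15.178 ≈ 15.2 days.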